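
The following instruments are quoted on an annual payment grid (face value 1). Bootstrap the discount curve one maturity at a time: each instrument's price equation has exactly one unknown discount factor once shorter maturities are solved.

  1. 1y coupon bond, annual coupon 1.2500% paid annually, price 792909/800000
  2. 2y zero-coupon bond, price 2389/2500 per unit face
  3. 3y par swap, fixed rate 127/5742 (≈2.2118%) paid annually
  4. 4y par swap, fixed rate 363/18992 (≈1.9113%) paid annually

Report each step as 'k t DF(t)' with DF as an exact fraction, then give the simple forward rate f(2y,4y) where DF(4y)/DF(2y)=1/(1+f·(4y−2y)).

1 1 9789/10000
2 2 2389/2500
3 3 1873/2000
4 4 4637/5000
f(2y,4y) = ((2389/2500)/(4637/5000) − 1)/(2) = 141/9274 ≈ 1.5204%

step 1 [1y] bond c/1=1/80: DF=(792909/800000 − 1/80·(0))/(1+1/80) = 9789/10000 ≈ 0.978900
step 2 [2y] zero: DF = P = 2389/2500 ≈ 0.955600
step 3 [3y] swap r/1=127/5742: DF=(1 − 127/5742·(0.978900+0.955600))/(1+127/5742) = 1873/2000 ≈ 0.936500
step 4 [4y] swap r/1=363/18992: DF=(1 − 363/18992·(0.978900+0.955600+0.936500))/(1+363/18992) = 4637/5000 ≈ 0.927400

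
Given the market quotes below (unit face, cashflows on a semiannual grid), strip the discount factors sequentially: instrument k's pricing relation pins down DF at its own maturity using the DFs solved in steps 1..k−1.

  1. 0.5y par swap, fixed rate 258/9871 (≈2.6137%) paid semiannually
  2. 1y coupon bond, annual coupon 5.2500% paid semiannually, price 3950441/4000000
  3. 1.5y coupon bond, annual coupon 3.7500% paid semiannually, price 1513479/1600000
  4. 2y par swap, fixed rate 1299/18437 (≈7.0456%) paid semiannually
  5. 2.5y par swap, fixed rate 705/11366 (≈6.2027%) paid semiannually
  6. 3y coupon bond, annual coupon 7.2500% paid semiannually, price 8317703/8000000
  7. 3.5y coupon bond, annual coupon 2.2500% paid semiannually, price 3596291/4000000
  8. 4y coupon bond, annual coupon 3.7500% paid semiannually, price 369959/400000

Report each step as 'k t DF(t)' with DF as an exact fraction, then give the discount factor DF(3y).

step 1 [0.5y] swap r/2=129/9871: DF=(1 − 129/9871·(0))/(1+129/9871) = 9871/10000 ≈ 0.987100
step 2 [1y] bond c/2=21/800: DF=(3950441/4000000 − 21/800·(0.987100))/(1+21/800) = 9371/10000 ≈ 0.937100
step 3 [1.5y] bond c/2=3/160: DF=(1513479/1600000 − 3/160·(0.987100+0.937100))/(1+3/160) = 8931/10000 ≈ 0.893100
step 4 [2y] swap r/2=1299/36874: DF=(1 − 1299/36874·(0.987100+0.937100+0.893100))/(1+1299/36874) = 8701/10000 ≈ 0.870100
step 5 [2.5y] swap r/2=705/22732: DF=(1 − 705/22732·(0.987100+0.937100+0.893100+0.870100))/(1+705/22732) = 859/1000 ≈ 0.859000
step 6 [3y] bond c/2=29/800: DF=(8317703/8000000 − 29/800·(0.987100+0.937100+0.893100+0.870100+0.859000))/(1+29/800) = 8443/10000 ≈ 0.844300
step 7 [3.5y] bond c/2=9/800: DF=(3596291/4000000 − 9/800·(0.987100+0.937100+0.893100+0.870100+0.859000+0.844300))/(1+9/800) = 8291/10000 ≈ 0.829100
step 8 [4y] bond c/2=3/160: DF=(369959/400000 − 3/160·(0.987100+0.937100+0.893100+0.870100+0.859000+0.844300+0.829100))/(1+3/160) = 3967/5000 ≈ 0.793400

1 1/2 9871/10000
2 1 9371/10000
3 3/2 8931/10000
4 2 8701/10000
5 5/2 859/1000
6 3 8443/10000
7 7/2 8291/10000
8 4 3967/5000
DF(3y) = 8443/10000 ≈ 0.844300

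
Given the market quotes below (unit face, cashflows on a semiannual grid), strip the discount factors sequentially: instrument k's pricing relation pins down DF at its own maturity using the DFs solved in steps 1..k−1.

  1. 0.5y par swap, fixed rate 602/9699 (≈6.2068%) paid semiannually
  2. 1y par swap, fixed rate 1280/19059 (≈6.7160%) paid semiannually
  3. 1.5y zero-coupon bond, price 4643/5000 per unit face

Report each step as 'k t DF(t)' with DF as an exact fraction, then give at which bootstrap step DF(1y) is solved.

step 1 [0.5y] swap r/2=301/9699: DF=(1 − 301/9699·(0))/(1+301/9699) = 9699/10000 ≈ 0.969900
step 2 [1y] swap r/2=640/19059: DF=(1 − 640/19059·(0.969900))/(1+640/19059) = 117/125 ≈ 0.936000
step 3 [1.5y] zero: DF = P = 4643/5000 ≈ 0.928600

1 1/2 9699/10000
2 1 117/125
3 3/2 4643/5000
DF(1y) is solved at step 2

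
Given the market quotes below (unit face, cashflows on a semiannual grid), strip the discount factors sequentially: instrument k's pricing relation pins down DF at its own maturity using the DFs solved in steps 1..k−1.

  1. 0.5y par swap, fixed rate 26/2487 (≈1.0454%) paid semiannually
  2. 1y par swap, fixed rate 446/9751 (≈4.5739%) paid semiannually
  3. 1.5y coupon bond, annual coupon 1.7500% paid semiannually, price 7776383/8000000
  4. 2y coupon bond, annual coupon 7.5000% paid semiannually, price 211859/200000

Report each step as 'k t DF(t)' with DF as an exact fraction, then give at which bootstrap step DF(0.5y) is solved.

step 1 [0.5y] swap r/2=13/2487: DF=(1 − 13/2487·(0))/(1+13/2487) = 2487/2500 ≈ 0.994800
step 2 [1y] swap r/2=223/9751: DF=(1 − 223/9751·(0.994800))/(1+223/9751) = 4777/5000 ≈ 0.955400
step 3 [1.5y] bond c/2=7/800: DF=(7776383/8000000 − 7/800·(0.994800+0.955400))/(1+7/800) = 9467/10000 ≈ 0.946700
step 4 [2y] bond c/2=3/80: DF=(211859/200000 − 3/80·(0.994800+0.955400+0.946700))/(1+3/80) = 9163/10000 ≈ 0.916300

1 1/2 2487/2500
2 1 4777/5000
3 3/2 9467/10000
4 2 9163/10000
DF(0.5y) is solved at step 1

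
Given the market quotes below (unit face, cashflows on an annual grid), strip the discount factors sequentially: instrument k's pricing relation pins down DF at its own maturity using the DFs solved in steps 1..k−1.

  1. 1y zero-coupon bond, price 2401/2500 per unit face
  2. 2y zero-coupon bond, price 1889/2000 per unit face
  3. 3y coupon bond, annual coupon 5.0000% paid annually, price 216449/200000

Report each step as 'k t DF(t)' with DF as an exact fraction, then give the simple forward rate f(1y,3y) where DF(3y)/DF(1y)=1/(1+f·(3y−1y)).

step 1 [1y] zero: DF = P = 2401/2500 ≈ 0.960400
step 2 [2y] zero: DF = P = 1889/2000 ≈ 0.944500
step 3 [3y] bond c/1=1/20: DF=(216449/200000 − 1/20·(0.960400+0.944500))/(1+1/20) = 47/50 ≈ 0.940000

1 1 2401/2500
2 2 1889/2000
3 3 47/50
f(1y,3y) = ((2401/2500)/(47/50) − 1)/(2) = 51/4700 ≈ 1.0851%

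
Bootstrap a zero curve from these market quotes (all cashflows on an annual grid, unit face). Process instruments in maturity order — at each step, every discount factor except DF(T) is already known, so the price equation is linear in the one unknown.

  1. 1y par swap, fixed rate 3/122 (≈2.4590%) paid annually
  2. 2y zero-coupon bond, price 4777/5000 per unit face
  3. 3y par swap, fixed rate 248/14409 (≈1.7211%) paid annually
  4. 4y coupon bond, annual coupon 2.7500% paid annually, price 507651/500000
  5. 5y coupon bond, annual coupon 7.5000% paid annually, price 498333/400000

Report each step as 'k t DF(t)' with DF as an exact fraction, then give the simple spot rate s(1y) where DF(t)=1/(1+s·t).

1 1 122/125
2 2 4777/5000
3 3 594/625
4 4 911/1000
5 5 8943/10000
s(1y) = (1/(122/125) − 1)/(1) = 3/122 ≈ 2.4590%

step 1 [1y] swap r/1=3/122: DF=(1 − 3/122·(0))/(1+3/122) = 122/125 ≈ 0.976000
step 2 [2y] zero: DF = P = 4777/5000 ≈ 0.955400
step 3 [3y] swap r/1=248/14409: DF=(1 − 248/14409·(0.976000+0.955400))/(1+248/14409) = 594/625 ≈ 0.950400
step 4 [4y] bond c/1=11/400: DF=(507651/500000 − 11/400·(0.976000+0.955400+0.950400))/(1+11/400) = 911/1000 ≈ 0.911000
step 5 [5y] bond c/1=3/40: DF=(498333/400000 − 3/40·(0.976000+0.955400+0.950400+0.911000))/(1+3/40) = 8943/10000 ≈ 0.894300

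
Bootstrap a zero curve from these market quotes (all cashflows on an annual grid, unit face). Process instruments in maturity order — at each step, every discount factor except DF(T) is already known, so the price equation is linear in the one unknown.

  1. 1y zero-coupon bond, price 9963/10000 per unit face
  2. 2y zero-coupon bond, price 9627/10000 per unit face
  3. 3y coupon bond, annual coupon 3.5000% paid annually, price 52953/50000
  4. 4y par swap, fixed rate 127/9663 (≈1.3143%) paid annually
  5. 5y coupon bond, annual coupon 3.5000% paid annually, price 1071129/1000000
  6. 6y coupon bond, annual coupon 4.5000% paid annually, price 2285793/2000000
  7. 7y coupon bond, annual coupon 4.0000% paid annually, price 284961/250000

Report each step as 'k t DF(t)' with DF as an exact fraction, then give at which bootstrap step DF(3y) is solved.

step 1 [1y] zero: DF = P = 9963/10000 ≈ 0.996300
step 2 [2y] zero: DF = P = 9627/10000 ≈ 0.962700
step 3 [3y] bond c/1=7/200: DF=(52953/50000 − 7/200·(0.996300+0.962700))/(1+7/200) = 957/1000 ≈ 0.957000
step 4 [4y] swap r/1=127/9663: DF=(1 − 127/9663·(0.996300+0.962700+0.957000))/(1+127/9663) = 2373/2500 ≈ 0.949200
step 5 [5y] bond c/1=7/200: DF=(1071129/1000000 − 7/200·(0.996300+0.962700+0.957000+0.949200))/(1+7/200) = 4521/5000 ≈ 0.904200
step 6 [6y] bond c/1=9/200: DF=(2285793/2000000 − 9/200·(0.996300+0.962700+0.957000+0.949200+0.904200))/(1+9/200) = 8883/10000 ≈ 0.888300
step 7 [7y] bond c/1=1/25: DF=(284961/250000 − 1/25·(0.996300+0.962700+0.957000+0.949200+0.904200+0.888300))/(1+1/25) = 549/625 ≈ 0.878400

1 1 9963/10000
2 2 9627/10000
3 3 957/1000
4 4 2373/2500
5 5 4521/5000
6 6 8883/10000
7 7 549/625
DF(3y) is solved at step 3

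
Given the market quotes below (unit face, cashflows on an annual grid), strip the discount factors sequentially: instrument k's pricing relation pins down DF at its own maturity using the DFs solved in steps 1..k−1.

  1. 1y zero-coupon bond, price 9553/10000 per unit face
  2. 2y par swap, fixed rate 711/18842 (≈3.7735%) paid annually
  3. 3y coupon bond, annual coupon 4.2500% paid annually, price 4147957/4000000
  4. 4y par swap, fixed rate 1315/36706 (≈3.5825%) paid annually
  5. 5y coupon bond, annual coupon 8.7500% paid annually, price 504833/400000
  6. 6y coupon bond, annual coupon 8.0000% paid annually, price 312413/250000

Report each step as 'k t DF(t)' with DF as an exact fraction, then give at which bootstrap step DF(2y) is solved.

step 1 [1y] zero: DF = P = 9553/10000 ≈ 0.955300
step 2 [2y] swap r/1=711/18842: DF=(1 − 711/18842·(0.955300))/(1+711/18842) = 9289/10000 ≈ 0.928900
step 3 [3y] bond c/1=17/400: DF=(4147957/4000000 − 17/400·(0.955300+0.928900))/(1+17/400) = 9179/10000 ≈ 0.917900
step 4 [4y] swap r/1=1315/36706: DF=(1 − 1315/36706·(0.955300+0.928900+0.917900))/(1+1315/36706) = 1737/2000 ≈ 0.868500
step 5 [5y] bond c/1=7/80: DF=(504833/400000 − 7/80·(0.955300+0.928900+0.917900+0.868500))/(1+7/80) = 2163/2500 ≈ 0.865200
step 6 [6y] bond c/1=2/25: DF=(312413/250000 − 2/25·(0.955300+0.928900+0.917900+0.868500+0.865200))/(1+2/25) = 8211/10000 ≈ 0.821100

1 1 9553/10000
2 2 9289/10000
3 3 9179/10000
4 4 1737/2000
5 5 2163/2500
6 6 8211/10000
DF(2y) is solved at step 2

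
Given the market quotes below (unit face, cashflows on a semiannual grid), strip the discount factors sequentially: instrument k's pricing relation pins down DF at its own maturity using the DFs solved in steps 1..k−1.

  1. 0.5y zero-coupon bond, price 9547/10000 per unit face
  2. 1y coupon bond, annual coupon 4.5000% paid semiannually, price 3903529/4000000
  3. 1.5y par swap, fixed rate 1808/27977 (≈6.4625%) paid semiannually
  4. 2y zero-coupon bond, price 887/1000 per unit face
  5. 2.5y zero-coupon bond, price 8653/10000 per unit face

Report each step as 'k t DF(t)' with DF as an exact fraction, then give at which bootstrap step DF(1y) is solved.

1 1/2 9547/10000
2 1 4667/5000
3 3/2 1137/1250
4 2 887/1000
5 5/2 8653/10000
DF(1y) is solved at step 2

step 1 [0.5y] zero: DF = P = 9547/10000 ≈ 0.954700
step 2 [1y] bond c/2=9/400: DF=(3903529/4000000 − 9/400·(0.954700))/(1+9/400) = 4667/5000 ≈ 0.933400
step 3 [1.5y] swap r/2=904/27977: DF=(1 − 904/27977·(0.954700+0.933400))/(1+904/27977) = 1137/1250 ≈ 0.909600
step 4 [2y] zero: DF = P = 887/1000 ≈ 0.887000
step 5 [2.5y] zero: DF = P = 8653/10000 ≈ 0.865300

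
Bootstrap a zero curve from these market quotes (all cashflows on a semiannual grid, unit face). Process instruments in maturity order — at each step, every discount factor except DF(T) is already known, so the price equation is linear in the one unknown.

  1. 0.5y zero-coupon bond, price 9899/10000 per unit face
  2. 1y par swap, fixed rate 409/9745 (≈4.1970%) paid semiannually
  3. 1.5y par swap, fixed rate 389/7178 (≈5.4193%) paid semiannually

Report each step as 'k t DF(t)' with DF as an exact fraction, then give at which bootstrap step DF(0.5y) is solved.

1 1/2 9899/10000
2 1 9591/10000
3 3/2 4611/5000
DF(0.5y) is solved at step 1

step 1 [0.5y] zero: DF = P = 9899/10000 ≈ 0.989900
step 2 [1y] swap r/2=409/19490: DF=(1 − 409/19490·(0.989900))/(1+409/19490) = 9591/10000 ≈ 0.959100
step 3 [1.5y] swap r/2=389/14356: DF=(1 − 389/14356·(0.989900+0.959100))/(1+389/14356) = 4611/5000 ≈ 0.922200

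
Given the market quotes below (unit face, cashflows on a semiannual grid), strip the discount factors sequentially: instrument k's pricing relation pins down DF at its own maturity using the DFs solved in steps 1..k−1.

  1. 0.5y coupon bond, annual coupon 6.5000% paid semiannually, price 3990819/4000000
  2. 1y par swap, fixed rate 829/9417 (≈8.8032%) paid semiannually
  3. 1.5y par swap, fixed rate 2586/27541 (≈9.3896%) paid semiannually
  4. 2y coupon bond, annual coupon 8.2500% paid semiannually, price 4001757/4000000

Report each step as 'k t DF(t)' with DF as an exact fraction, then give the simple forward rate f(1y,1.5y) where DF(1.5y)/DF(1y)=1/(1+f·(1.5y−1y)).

step 1 [0.5y] bond c/2=13/400: DF=(3990819/4000000 − 13/400·(0))/(1+13/400) = 9663/10000 ≈ 0.966300
step 2 [1y] swap r/2=829/18834: DF=(1 − 829/18834·(0.966300))/(1+829/18834) = 9171/10000 ≈ 0.917100
step 3 [1.5y] swap r/2=1293/27541: DF=(1 − 1293/27541·(0.966300+0.917100))/(1+1293/27541) = 8707/10000 ≈ 0.870700
step 4 [2y] bond c/2=33/800: DF=(4001757/4000000 − 33/800·(0.966300+0.917100+0.870700))/(1+33/800) = 8517/10000 ≈ 0.851700

1 1/2 9663/10000
2 1 9171/10000
3 3/2 8707/10000
4 2 8517/10000
f(1y,1.5y) = ((9171/10000)/(8707/10000) − 1)/(1/2) = 928/8707 ≈ 10.6581%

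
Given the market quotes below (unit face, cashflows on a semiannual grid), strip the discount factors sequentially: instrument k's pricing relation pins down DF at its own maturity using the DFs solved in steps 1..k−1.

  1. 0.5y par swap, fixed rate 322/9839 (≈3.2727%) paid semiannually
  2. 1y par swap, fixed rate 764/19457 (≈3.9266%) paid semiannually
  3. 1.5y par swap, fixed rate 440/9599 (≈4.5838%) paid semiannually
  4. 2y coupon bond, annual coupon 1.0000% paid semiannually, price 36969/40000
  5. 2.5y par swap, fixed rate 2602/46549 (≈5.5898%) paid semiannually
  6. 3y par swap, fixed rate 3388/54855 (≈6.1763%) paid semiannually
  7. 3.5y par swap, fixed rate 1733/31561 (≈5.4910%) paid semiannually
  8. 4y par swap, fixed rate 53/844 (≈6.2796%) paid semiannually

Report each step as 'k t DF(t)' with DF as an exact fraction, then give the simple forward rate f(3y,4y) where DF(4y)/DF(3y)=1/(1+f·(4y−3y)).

1 1/2 9839/10000
2 1 4809/5000
3 3/2 467/500
4 2 9053/10000
5 5/2 8699/10000
6 3 4153/5000
7 7/2 8267/10000
8 4 3887/5000
f(3y,4y) = ((4153/5000)/(3887/5000) − 1)/(1) = 266/3887 ≈ 6.8433%

step 1 [0.5y] swap r/2=161/9839: DF=(1 − 161/9839·(0))/(1+161/9839) = 9839/10000 ≈ 0.983900
step 2 [1y] swap r/2=382/19457: DF=(1 − 382/19457·(0.983900))/(1+382/19457) = 4809/5000 ≈ 0.961800
step 3 [1.5y] swap r/2=220/9599: DF=(1 − 220/9599·(0.983900+0.961800))/(1+220/9599) = 467/500 ≈ 0.934000
step 4 [2y] bond c/2=1/200: DF=(36969/40000 − 1/200·(0.983900+0.961800+0.934000))/(1+1/200) = 9053/10000 ≈ 0.905300
step 5 [2.5y] swap r/2=1301/46549: DF=(1 − 1301/46549·(0.983900+0.961800+0.934000+0.905300))/(1+1301/46549) = 8699/10000 ≈ 0.869900
step 6 [3y] swap r/2=1694/54855: DF=(1 − 1694/54855·(0.983900+0.961800+0.934000+0.905300+0.869900))/(1+1694/54855) = 4153/5000 ≈ 0.830600
step 7 [3.5y] swap r/2=1733/63122: DF=(1 − 1733/63122·(0.983900+0.961800+0.934000+0.905300+0.869900+0.830600))/(1+1733/63122) = 8267/10000 ≈ 0.826700
step 8 [4y] swap r/2=53/1688: DF=(1 − 53/1688·(0.983900+0.961800+0.934000+0.905300+0.869900+0.830600+0.826700))/(1+53/1688) = 3887/5000 ≈ 0.777400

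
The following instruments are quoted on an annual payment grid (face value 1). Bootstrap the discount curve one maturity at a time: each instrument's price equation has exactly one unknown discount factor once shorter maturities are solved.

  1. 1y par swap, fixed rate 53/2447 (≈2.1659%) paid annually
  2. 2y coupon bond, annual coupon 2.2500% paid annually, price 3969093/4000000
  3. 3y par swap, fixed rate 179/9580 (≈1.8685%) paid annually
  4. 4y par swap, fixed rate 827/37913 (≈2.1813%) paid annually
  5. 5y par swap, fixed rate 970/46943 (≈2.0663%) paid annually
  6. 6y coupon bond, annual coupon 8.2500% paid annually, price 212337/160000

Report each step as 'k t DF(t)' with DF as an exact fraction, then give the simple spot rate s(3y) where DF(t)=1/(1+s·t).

step 1 [1y] swap r/1=53/2447: DF=(1 − 53/2447·(0))/(1+53/2447) = 2447/2500 ≈ 0.978800
step 2 [2y] bond c/1=9/400: DF=(3969093/4000000 − 9/400·(0.978800))/(1+9/400) = 9489/10000 ≈ 0.948900
step 3 [3y] swap r/1=179/9580: DF=(1 − 179/9580·(0.978800+0.948900))/(1+179/9580) = 9463/10000 ≈ 0.946300
step 4 [4y] swap r/1=827/37913: DF=(1 − 827/37913·(0.978800+0.948900+0.946300))/(1+827/37913) = 9173/10000 ≈ 0.917300
step 5 [5y] swap r/1=970/46943: DF=(1 − 970/46943·(0.978800+0.948900+0.946300+0.917300))/(1+970/46943) = 903/1000 ≈ 0.903000
step 6 [6y] bond c/1=33/400: DF=(212337/160000 − 33/400·(0.978800+0.948900+0.946300+0.917300+0.903000))/(1+33/400) = 4341/5000 ≈ 0.868200

1 1 2447/2500
2 2 9489/10000
3 3 9463/10000
4 4 9173/10000
5 5 903/1000
6 6 4341/5000
s(3y) = (1/(9463/10000) − 1)/(3) = 179/9463 ≈ 1.8916%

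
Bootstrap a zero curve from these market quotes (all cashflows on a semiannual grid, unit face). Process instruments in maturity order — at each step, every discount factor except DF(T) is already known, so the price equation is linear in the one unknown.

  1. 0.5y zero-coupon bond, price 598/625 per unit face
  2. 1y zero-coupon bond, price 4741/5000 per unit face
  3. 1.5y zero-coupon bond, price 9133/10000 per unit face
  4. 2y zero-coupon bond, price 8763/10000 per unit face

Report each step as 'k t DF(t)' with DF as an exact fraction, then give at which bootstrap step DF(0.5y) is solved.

step 1 [0.5y] zero: DF = P = 598/625 ≈ 0.956800
step 2 [1y] zero: DF = P = 4741/5000 ≈ 0.948200
step 3 [1.5y] zero: DF = P = 9133/10000 ≈ 0.913300
step 4 [2y] zero: DF = P = 8763/10000 ≈ 0.876300

1 1/2 598/625
2 1 4741/5000
3 3/2 9133/10000
4 2 8763/10000
DF(0.5y) is solved at step 1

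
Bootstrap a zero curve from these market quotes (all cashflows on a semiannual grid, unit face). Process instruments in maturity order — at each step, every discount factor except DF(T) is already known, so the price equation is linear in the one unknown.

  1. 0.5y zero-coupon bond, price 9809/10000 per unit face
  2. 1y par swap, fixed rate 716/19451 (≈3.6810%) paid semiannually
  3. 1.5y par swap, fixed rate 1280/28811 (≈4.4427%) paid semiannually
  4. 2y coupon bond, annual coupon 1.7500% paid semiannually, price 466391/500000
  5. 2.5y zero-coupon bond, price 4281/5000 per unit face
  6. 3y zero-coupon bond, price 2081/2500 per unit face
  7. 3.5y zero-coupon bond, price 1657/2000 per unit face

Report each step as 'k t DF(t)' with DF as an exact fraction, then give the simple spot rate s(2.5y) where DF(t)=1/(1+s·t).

step 1 [0.5y] zero: DF = P = 9809/10000 ≈ 0.980900
step 2 [1y] swap r/2=358/19451: DF=(1 − 358/19451·(0.980900))/(1+358/19451) = 4821/5000 ≈ 0.964200
step 3 [1.5y] swap r/2=640/28811: DF=(1 − 640/28811·(0.980900+0.964200))/(1+640/28811) = 117/125 ≈ 0.936000
step 4 [2y] bond c/2=7/800: DF=(466391/500000 − 7/800·(0.980900+0.964200+0.936000))/(1+7/800) = 8997/10000 ≈ 0.899700
step 5 [2.5y] zero: DF = P = 4281/5000 ≈ 0.856200
step 6 [3y] zero: DF = P = 2081/2500 ≈ 0.832400
step 7 [3.5y] zero: DF = P = 1657/2000 ≈ 0.828500

1 1/2 9809/10000
2 1 4821/5000
3 3/2 117/125
4 2 8997/10000
5 5/2 4281/5000
6 3 2081/2500
7 7/2 1657/2000
s(2.5y) = (1/(4281/5000) − 1)/(5/2) = 1438/21405 ≈ 6.7181%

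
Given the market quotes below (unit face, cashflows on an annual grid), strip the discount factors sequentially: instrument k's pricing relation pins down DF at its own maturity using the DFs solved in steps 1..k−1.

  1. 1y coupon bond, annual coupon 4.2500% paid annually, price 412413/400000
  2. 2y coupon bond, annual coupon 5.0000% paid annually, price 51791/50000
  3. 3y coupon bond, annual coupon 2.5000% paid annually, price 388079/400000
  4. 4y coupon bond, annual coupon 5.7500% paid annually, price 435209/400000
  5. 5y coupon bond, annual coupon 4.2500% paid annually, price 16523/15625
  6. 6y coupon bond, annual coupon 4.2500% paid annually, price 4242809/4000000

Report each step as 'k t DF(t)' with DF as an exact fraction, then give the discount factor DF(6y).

step 1 [1y] bond c/1=17/400: DF=(412413/400000 − 17/400·(0))/(1+17/400) = 989/1000 ≈ 0.989000
step 2 [2y] bond c/1=1/20: DF=(51791/50000 − 1/20·(0.989000))/(1+1/20) = 4697/5000 ≈ 0.939400
step 3 [3y] bond c/1=1/40: DF=(388079/400000 − 1/40·(0.989000+0.939400))/(1+1/40) = 1799/2000 ≈ 0.899500
step 4 [4y] bond c/1=23/400: DF=(435209/400000 − 23/400·(0.989000+0.939400+0.899500))/(1+23/400) = 8751/10000 ≈ 0.875100
step 5 [5y] bond c/1=17/400: DF=(16523/15625 − 17/400·(0.989000+0.939400+0.899500+0.875100))/(1+17/400) = 4317/5000 ≈ 0.863400
step 6 [6y] bond c/1=17/400: DF=(4242809/4000000 − 17/400·(0.989000+0.939400+0.899500+0.875100+0.863400))/(1+17/400) = 8313/10000 ≈ 0.831300

1 1 989/1000
2 2 4697/5000
3 3 1799/2000
4 4 8751/10000
5 5 4317/5000
6 6 8313/10000
DF(6y) = 8313/10000 ≈ 0.831300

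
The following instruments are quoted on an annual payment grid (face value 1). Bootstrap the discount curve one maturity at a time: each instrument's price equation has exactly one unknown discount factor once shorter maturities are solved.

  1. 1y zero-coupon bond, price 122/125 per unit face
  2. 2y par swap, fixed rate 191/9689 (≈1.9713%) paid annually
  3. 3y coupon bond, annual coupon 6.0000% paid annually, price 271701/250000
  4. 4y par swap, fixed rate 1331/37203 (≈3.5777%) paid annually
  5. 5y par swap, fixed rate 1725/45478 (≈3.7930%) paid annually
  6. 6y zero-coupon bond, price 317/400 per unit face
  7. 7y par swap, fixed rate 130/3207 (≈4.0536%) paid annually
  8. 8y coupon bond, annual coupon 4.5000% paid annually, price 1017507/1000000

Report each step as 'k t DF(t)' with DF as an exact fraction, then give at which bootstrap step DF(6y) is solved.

1 1 122/125
2 2 4809/5000
3 3 2289/2500
4 4 8669/10000
5 5 331/400
6 6 317/400
7 7 753/1000
8 8 7113/10000
DF(6y) is solved at step 6

step 1 [1y] zero: DF = P = 122/125 ≈ 0.976000
step 2 [2y] swap r/1=191/9689: DF=(1 − 191/9689·(0.976000))/(1+191/9689) = 4809/5000 ≈ 0.961800
step 3 [3y] bond c/1=3/50: DF=(271701/250000 − 3/50·(0.976000+0.961800))/(1+3/50) = 2289/2500 ≈ 0.915600
step 4 [4y] swap r/1=1331/37203: DF=(1 − 1331/37203·(0.976000+0.961800+0.915600))/(1+1331/37203) = 8669/10000 ≈ 0.866900
step 5 [5y] swap r/1=1725/45478: DF=(1 − 1725/45478·(0.976000+0.961800+0.915600+0.866900))/(1+1725/45478) = 331/400 ≈ 0.827500
step 6 [6y] zero: DF = P = 317/400 ≈ 0.792500
step 7 [7y] swap r/1=130/3207: DF=(1 − 130/3207·(0.976000+0.961800+0.915600+0.866900+0.827500+0.792500))/(1+130/3207) = 753/1000 ≈ 0.753000
step 8 [8y] bond c/1=9/200: DF=(1017507/1000000 − 9/200·(0.976000+0.961800+0.915600+0.866900+0.827500+0.792500+0.753000))/(1+9/200) = 7113/10000 ≈ 0.711300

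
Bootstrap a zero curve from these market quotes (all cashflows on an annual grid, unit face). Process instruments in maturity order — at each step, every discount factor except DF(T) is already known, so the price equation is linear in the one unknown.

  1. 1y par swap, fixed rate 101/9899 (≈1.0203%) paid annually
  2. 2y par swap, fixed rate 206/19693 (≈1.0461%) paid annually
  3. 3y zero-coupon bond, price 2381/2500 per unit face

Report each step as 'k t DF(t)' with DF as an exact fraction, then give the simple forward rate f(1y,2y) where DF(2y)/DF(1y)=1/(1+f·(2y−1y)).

1 1 9899/10000
2 2 4897/5000
3 3 2381/2500
f(1y,2y) = ((9899/10000)/(4897/5000) − 1)/(1) = 105/9794 ≈ 1.0721%

step 1 [1y] swap r/1=101/9899: DF=(1 − 101/9899·(0))/(1+101/9899) = 9899/10000 ≈ 0.989900
step 2 [2y] swap r/1=206/19693: DF=(1 − 206/19693·(0.989900))/(1+206/19693) = 4897/5000 ≈ 0.979400
step 3 [3y] zero: DF = P = 2381/2500 ≈ 0.952400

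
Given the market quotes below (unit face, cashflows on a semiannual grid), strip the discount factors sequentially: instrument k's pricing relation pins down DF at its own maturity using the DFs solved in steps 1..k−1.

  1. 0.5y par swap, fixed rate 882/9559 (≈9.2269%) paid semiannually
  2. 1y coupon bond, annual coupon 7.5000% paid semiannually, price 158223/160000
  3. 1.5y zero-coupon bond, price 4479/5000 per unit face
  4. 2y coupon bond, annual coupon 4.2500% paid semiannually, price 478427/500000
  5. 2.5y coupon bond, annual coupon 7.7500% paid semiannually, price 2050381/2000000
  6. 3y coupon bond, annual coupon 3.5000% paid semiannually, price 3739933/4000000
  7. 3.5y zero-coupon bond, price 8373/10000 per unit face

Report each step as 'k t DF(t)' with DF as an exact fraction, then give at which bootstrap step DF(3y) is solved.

1 1/2 9559/10000
2 1 4593/5000
3 3/2 4479/5000
4 2 8793/10000
5 5/2 2127/2500
6 3 1683/2000
7 7/2 8373/10000
DF(3y) is solved at step 6

step 1 [0.5y] swap r/2=441/9559: DF=(1 − 441/9559·(0))/(1+441/9559) = 9559/10000 ≈ 0.955900
step 2 [1y] bond c/2=3/80: DF=(158223/160000 − 3/80·(0.955900))/(1+3/80) = 4593/5000 ≈ 0.918600
step 3 [1.5y] zero: DF = P = 4479/5000 ≈ 0.895800
step 4 [2y] bond c/2=17/800: DF=(478427/500000 − 17/800·(0.955900+0.918600+0.895800))/(1+17/800) = 8793/10000 ≈ 0.879300
step 5 [2.5y] bond c/2=31/800: DF=(2050381/2000000 − 31/800·(0.955900+0.918600+0.895800+0.879300))/(1+31/800) = 2127/2500 ≈ 0.850800
step 6 [3y] bond c/2=7/400: DF=(3739933/4000000 − 7/400·(0.955900+0.918600+0.895800+0.879300+0.850800))/(1+7/400) = 1683/2000 ≈ 0.841500
step 7 [3.5y] zero: DF = P = 8373/10000 ≈ 0.837300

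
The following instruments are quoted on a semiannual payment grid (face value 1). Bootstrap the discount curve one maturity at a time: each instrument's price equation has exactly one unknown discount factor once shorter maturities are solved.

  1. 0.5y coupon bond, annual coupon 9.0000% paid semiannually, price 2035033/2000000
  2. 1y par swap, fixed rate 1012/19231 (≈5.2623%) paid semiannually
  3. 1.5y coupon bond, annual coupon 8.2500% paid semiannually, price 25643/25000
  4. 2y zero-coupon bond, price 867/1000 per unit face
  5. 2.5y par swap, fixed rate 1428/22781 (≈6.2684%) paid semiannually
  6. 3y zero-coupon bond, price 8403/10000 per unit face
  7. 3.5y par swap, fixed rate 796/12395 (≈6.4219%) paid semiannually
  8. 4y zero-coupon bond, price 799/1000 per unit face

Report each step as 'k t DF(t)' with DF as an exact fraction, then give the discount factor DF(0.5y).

1 1/2 9737/10000
2 1 4747/5000
3 3/2 9089/10000
4 2 867/1000
5 5/2 2143/2500
6 3 8403/10000
7 7/2 801/1000
8 4 799/1000
DF(0.5y) = 9737/10000 ≈ 0.973700

step 1 [0.5y] bond c/2=9/200: DF=(2035033/2000000 − 9/200·(0))/(1+9/200) = 9737/10000 ≈ 0.973700
step 2 [1y] swap r/2=506/19231: DF=(1 − 506/19231·(0.973700))/(1+506/19231) = 4747/5000 ≈ 0.949400
step 3 [1.5y] bond c/2=33/800: DF=(25643/25000 − 33/800·(0.973700+0.949400))/(1+33/800) = 9089/10000 ≈ 0.908900
step 4 [2y] zero: DF = P = 867/1000 ≈ 0.867000
step 5 [2.5y] swap r/2=714/22781: DF=(1 − 714/22781·(0.973700+0.949400+0.908900+0.867000))/(1+714/22781) = 2143/2500 ≈ 0.857200
step 6 [3y] zero: DF = P = 8403/10000 ≈ 0.840300
step 7 [3.5y] swap r/2=398/12395: DF=(1 − 398/12395·(0.973700+0.949400+0.908900+0.867000+0.857200+0.840300))/(1+398/12395) = 801/1000 ≈ 0.801000
step 8 [4y] zero: DF = P = 799/1000 ≈ 0.799000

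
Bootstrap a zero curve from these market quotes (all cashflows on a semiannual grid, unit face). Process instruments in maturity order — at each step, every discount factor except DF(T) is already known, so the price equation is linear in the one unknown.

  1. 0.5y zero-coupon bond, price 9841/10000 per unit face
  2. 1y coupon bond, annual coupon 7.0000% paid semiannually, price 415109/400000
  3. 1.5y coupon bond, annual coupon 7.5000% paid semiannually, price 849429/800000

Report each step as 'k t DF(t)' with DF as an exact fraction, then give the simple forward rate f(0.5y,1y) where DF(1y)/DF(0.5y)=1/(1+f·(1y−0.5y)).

step 1 [0.5y] zero: DF = P = 9841/10000 ≈ 0.984100
step 2 [1y] bond c/2=7/200: DF=(415109/400000 − 7/200·(0.984100))/(1+7/200) = 4847/5000 ≈ 0.969400
step 3 [1.5y] bond c/2=3/80: DF=(849429/800000 − 3/80·(0.984100+0.969400))/(1+3/80) = 1191/1250 ≈ 0.952800

1 1/2 9841/10000
2 1 4847/5000
3 3/2 1191/1250
f(0.5y,1y) = ((9841/10000)/(4847/5000) − 1)/(1/2) = 147/4847 ≈ 3.0328%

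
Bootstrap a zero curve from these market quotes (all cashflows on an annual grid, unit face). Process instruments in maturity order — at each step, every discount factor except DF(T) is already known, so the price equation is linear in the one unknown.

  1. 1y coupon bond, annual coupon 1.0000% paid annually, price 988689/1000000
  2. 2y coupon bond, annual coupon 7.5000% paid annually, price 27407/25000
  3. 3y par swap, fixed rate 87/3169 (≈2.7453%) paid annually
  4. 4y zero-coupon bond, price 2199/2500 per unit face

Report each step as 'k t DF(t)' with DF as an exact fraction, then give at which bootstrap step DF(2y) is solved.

1 1 9789/10000
2 2 1903/2000
3 3 9217/10000
4 4 2199/2500
DF(2y) is solved at step 2

step 1 [1y] bond c/1=1/100: DF=(988689/1000000 − 1/100·(0))/(1+1/100) = 9789/10000 ≈ 0.978900
step 2 [2y] bond c/1=3/40: DF=(27407/25000 − 3/40·(0.978900))/(1+3/40) = 1903/2000 ≈ 0.951500
step 3 [3y] swap r/1=87/3169: DF=(1 − 87/3169·(0.978900+0.951500))/(1+87/3169) = 9217/10000 ≈ 0.921700
step 4 [4y] zero: DF = P = 2199/2500 ≈ 0.879600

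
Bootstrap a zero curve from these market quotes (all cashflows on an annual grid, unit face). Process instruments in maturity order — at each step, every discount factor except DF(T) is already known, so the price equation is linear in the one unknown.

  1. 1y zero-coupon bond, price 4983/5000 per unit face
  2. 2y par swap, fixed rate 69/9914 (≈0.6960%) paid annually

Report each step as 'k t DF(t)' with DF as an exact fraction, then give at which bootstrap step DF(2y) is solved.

1 1 4983/5000
2 2 4931/5000
DF(2y) is solved at step 2

step 1 [1y] zero: DF = P = 4983/5000 ≈ 0.996600
step 2 [2y] swap r/1=69/9914: DF=(1 − 69/9914·(0.996600))/(1+69/9914) = 4931/5000 ≈ 0.986200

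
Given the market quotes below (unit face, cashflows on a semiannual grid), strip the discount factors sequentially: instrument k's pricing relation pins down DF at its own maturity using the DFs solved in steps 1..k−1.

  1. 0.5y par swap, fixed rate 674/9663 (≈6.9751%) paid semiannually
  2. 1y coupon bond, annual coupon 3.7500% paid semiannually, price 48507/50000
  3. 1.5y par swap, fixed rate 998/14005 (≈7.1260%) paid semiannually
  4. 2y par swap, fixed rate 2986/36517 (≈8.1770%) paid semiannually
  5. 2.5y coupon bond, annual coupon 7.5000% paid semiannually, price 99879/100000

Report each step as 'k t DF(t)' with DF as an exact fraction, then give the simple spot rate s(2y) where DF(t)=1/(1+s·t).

1 1/2 9663/10000
2 1 1869/2000
3 3/2 4501/5000
4 2 8507/10000
5 5/2 8307/10000
s(2y) = (1/(8507/10000) − 1)/(2) = 1493/17014 ≈ 8.7751%

step 1 [0.5y] swap r/2=337/9663: DF=(1 − 337/9663·(0))/(1+337/9663) = 9663/10000 ≈ 0.966300
step 2 [1y] bond c/2=3/160: DF=(48507/50000 − 3/160·(0.966300))/(1+3/160) = 1869/2000 ≈ 0.934500
step 3 [1.5y] swap r/2=499/14005: DF=(1 − 499/14005·(0.966300+0.934500))/(1+499/14005) = 4501/5000 ≈ 0.900200
step 4 [2y] swap r/2=1493/36517: DF=(1 − 1493/36517·(0.966300+0.934500+0.900200))/(1+1493/36517) = 8507/10000 ≈ 0.850700
step 5 [2.5y] bond c/2=3/80: DF=(99879/100000 − 3/80·(0.966300+0.934500+0.900200+0.850700))/(1+3/80) = 8307/10000 ≈ 0.830700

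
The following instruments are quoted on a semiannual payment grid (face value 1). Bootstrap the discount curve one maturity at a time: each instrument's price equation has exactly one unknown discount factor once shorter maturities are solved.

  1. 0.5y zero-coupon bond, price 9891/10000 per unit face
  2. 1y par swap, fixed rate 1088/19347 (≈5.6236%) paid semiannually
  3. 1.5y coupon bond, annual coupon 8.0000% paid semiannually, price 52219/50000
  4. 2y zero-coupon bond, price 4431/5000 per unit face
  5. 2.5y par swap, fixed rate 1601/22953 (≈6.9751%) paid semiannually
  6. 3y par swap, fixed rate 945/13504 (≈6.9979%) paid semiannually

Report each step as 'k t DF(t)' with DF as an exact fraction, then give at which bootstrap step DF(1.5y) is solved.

1 1/2 9891/10000
2 1 591/625
3 3/2 4649/5000
4 2 4431/5000
5 5/2 8399/10000
6 3 811/1000
DF(1.5y) is solved at step 3

step 1 [0.5y] zero: DF = P = 9891/10000 ≈ 0.989100
step 2 [1y] swap r/2=544/19347: DF=(1 − 544/19347·(0.989100))/(1+544/19347) = 591/625 ≈ 0.945600
step 3 [1.5y] bond c/2=1/25: DF=(52219/50000 − 1/25·(0.989100+0.945600))/(1+1/25) = 4649/5000 ≈ 0.929800
step 4 [2y] zero: DF = P = 4431/5000 ≈ 0.886200
step 5 [2.5y] swap r/2=1601/45906: DF=(1 − 1601/45906·(0.989100+0.945600+0.929800+0.886200))/(1+1601/45906) = 8399/10000 ≈ 0.839900
step 6 [3y] swap r/2=945/27008: DF=(1 − 945/27008·(0.989100+0.945600+0.929800+0.886200+0.839900))/(1+945/27008) = 811/1000 ≈ 0.811000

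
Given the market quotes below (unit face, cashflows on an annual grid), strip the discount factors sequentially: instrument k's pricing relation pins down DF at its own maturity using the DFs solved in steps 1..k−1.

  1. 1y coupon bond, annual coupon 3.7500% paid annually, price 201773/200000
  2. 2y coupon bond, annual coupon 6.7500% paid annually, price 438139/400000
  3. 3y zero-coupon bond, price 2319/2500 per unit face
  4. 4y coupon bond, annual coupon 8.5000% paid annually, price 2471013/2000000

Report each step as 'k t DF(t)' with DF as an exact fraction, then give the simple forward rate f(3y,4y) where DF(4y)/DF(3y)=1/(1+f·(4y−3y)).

step 1 [1y] bond c/1=3/80: DF=(201773/200000 − 3/80·(0))/(1+3/80) = 2431/2500 ≈ 0.972400
step 2 [2y] bond c/1=27/400: DF=(438139/400000 − 27/400·(0.972400))/(1+27/400) = 4823/5000 ≈ 0.964600
step 3 [3y] zero: DF = P = 2319/2500 ≈ 0.927600
step 4 [4y] bond c/1=17/200: DF=(2471013/2000000 − 17/200·(0.972400+0.964600+0.927600))/(1+17/200) = 9143/10000 ≈ 0.914300

1 1 2431/2500
2 2 4823/5000
3 3 2319/2500
4 4 9143/10000
f(3y,4y) = ((2319/2500)/(9143/10000) − 1)/(1) = 133/9143 ≈ 1.4547%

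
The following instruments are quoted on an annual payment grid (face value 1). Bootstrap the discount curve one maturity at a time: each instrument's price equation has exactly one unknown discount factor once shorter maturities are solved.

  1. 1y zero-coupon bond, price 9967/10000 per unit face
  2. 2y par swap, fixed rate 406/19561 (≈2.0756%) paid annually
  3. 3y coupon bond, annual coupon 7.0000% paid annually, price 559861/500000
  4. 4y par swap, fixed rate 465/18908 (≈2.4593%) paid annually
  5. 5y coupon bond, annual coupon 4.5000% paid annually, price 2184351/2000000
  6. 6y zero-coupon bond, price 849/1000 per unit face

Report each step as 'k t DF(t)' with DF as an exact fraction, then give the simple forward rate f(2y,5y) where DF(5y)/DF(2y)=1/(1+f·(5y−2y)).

1 1 9967/10000
2 2 4797/5000
3 3 1837/2000
4 4 907/1000
5 5 8823/10000
6 6 849/1000
f(2y,5y) = ((4797/5000)/(8823/10000) − 1)/(3) = 257/8823 ≈ 2.9128%

step 1 [1y] zero: DF = P = 9967/10000 ≈ 0.996700
step 2 [2y] swap r/1=406/19561: DF=(1 − 406/19561·(0.996700))/(1+406/19561) = 4797/5000 ≈ 0.959400
step 3 [3y] bond c/1=7/100: DF=(559861/500000 − 7/100·(0.996700+0.959400))/(1+7/100) = 1837/2000 ≈ 0.918500
step 4 [4y] swap r/1=465/18908: DF=(1 − 465/18908·(0.996700+0.959400+0.918500))/(1+465/18908) = 907/1000 ≈ 0.907000
step 5 [5y] bond c/1=9/200: DF=(2184351/2000000 − 9/200·(0.996700+0.959400+0.918500+0.907000))/(1+9/200) = 8823/10000 ≈ 0.882300
step 6 [6y] zero: DF = P = 849/1000 ≈ 0.849000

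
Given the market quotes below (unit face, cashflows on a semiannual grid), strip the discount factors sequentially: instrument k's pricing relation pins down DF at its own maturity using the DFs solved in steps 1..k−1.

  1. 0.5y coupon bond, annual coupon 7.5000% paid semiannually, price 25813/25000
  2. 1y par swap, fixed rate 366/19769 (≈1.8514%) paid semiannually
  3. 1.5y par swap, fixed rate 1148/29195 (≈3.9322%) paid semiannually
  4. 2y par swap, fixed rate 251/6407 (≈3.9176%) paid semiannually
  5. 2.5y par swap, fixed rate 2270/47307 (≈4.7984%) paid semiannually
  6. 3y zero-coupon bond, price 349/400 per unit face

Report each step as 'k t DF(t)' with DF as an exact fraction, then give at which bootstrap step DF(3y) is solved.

step 1 [0.5y] bond c/2=3/80: DF=(25813/25000 − 3/80·(0))/(1+3/80) = 622/625 ≈ 0.995200
step 2 [1y] swap r/2=183/19769: DF=(1 − 183/19769·(0.995200))/(1+183/19769) = 9817/10000 ≈ 0.981700
step 3 [1.5y] swap r/2=574/29195: DF=(1 − 574/29195·(0.995200+0.981700))/(1+574/29195) = 4713/5000 ≈ 0.942600
step 4 [2y] swap r/2=251/12814: DF=(1 − 251/12814·(0.995200+0.981700+0.942600))/(1+251/12814) = 9247/10000 ≈ 0.924700
step 5 [2.5y] swap r/2=1135/47307: DF=(1 − 1135/47307·(0.995200+0.981700+0.942600+0.924700))/(1+1135/47307) = 1773/2000 ≈ 0.886500
step 6 [3y] zero: DF = P = 349/400 ≈ 0.872500

1 1/2 622/625
2 1 9817/10000
3 3/2 4713/5000
4 2 9247/10000
5 5/2 1773/2000
6 3 349/400
DF(3y) is solved at step 6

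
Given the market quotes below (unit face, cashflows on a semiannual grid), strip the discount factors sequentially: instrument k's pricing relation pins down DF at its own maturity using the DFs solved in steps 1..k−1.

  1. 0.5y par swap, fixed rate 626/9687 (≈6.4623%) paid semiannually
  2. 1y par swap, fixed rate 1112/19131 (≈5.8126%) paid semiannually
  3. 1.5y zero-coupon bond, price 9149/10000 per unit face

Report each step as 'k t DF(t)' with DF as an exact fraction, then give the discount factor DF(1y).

step 1 [0.5y] swap r/2=313/9687: DF=(1 − 313/9687·(0))/(1+313/9687) = 9687/10000 ≈ 0.968700
step 2 [1y] swap r/2=556/19131: DF=(1 − 556/19131·(0.968700))/(1+556/19131) = 2361/2500 ≈ 0.944400
step 3 [1.5y] zero: DF = P = 9149/10000 ≈ 0.914900

1 1/2 9687/10000
2 1 2361/2500
3 3/2 9149/10000
DF(1y) = 2361/2500 ≈ 0.944400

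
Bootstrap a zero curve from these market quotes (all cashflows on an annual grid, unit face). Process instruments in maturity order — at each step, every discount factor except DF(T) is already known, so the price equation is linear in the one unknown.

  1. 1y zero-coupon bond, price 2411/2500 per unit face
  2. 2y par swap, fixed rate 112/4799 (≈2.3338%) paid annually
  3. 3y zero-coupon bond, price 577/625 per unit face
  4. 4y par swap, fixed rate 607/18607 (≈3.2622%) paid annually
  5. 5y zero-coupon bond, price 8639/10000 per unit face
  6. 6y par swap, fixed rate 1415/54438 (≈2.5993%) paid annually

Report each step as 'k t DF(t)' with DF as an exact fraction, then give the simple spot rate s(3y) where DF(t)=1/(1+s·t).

1 1 2411/2500
2 2 597/625
3 3 577/625
4 4 4393/5000
5 5 8639/10000
6 6 1717/2000
s(3y) = (1/(577/625) − 1)/(3) = 16/577 ≈ 2.7730%

step 1 [1y] zero: DF = P = 2411/2500 ≈ 0.964400
step 2 [2y] swap r/1=112/4799: DF=(1 − 112/4799·(0.964400))/(1+112/4799) = 597/625 ≈ 0.955200
step 3 [3y] zero: DF = P = 577/625 ≈ 0.923200
step 4 [4y] swap r/1=607/18607: DF=(1 − 607/18607·(0.964400+0.955200+0.923200))/(1+607/18607) = 4393/5000 ≈ 0.878600
step 5 [5y] zero: DF = P = 8639/10000 ≈ 0.863900
step 6 [6y] swap r/1=1415/54438: DF=(1 − 1415/54438·(0.964400+0.955200+0.923200+0.878600+0.863900))/(1+1415/54438) = 1717/2000 ≈ 0.858500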